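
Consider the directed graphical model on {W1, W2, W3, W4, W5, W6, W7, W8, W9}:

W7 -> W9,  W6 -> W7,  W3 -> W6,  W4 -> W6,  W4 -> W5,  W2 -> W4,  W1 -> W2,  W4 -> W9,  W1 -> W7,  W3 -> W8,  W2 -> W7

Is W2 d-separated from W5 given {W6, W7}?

We examine all 5 paths between W2 and W5:
Path 1: W2 ← W1 → W7 ← W6 ← W4 → W5
  W6 is a chain here and W6 is conditioned on, so the path is blocked at W6.
Path 2: W2 ← W1 → W7 → W9 ← W4 → W5
  W7 is a chain here and W7 is conditioned on, so the path is blocked at W7.
Path 3: W2 → W7 ← W6 ← W4 → W5
  W6 is a chain here and W6 is conditioned on, so the path is blocked at W6.
Path 4: W2 → W7 → W9 ← W4 → W5
  W7 is a chain here and W7 is conditioned on, so the path is blocked at W7.
Path 5: W2 → W4 → W5
  W4 is a chain and W4 is not conditioned on — no node blocks this path, so it is active.
Since the path W2 → W4 → W5 is active, W2 and W5 are not d-separated given {W6, W7}.

No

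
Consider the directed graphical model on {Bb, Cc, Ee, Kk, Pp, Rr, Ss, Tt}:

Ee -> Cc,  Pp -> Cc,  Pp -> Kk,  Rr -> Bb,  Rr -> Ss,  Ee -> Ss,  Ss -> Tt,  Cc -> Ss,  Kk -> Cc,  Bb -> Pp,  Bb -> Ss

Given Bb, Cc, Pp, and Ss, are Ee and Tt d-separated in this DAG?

Yes

We examine all 6 paths between Ee and Tt:
Path 1: Ee → Cc ← Pp ← Bb ← Rr → Ss → Tt
  Pp is a chain here and Pp is conditioned on, so the path is blocked at Pp.
Path 2: Ee → Cc ← Pp ← Bb → Ss → Tt
  Pp is a chain here and Pp is conditioned on, so the path is blocked at Pp.
Path 3: Ee → Cc ← Kk ← Pp ← Bb ← Rr → Ss → Tt
  Pp is a chain here and Pp is conditioned on, so the path is blocked at Pp.
Path 4: Ee → Cc ← Kk ← Pp ← Bb → Ss → Tt
  Pp is a chain here and Pp is conditioned on, so the path is blocked at Pp.
Path 5: Ee → Cc → Ss → Tt
  Cc is a chain here and Cc is conditioned on, so the path is blocked at Cc.
Path 6: Ee → Ss → Tt
  Ss is a chain here and Ss is conditioned on, so the path is blocked at Ss.
Since every path is blocked, d-separation holds.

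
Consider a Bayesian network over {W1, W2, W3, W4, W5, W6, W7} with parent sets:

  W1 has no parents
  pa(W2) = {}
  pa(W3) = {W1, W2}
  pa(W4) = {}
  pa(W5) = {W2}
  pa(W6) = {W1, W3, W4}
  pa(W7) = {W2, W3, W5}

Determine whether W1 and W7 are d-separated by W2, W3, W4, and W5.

Yes — W1 and W7 are d-separated given {W2, W3, W4, W5}.

6 paths connect W1 and W7; each must be blocked for d-separation to hold:
Path 1: W1 → W6 ← W3 → W7
  W6 is a collider here and neither W6 nor any of its descendants is conditioned on, so the collider stays closed — the path is blocked at W6.
Path 2: W1 → W6 ← W3 ← W2 → W5 → W7
  W6 is a collider here and neither W6 nor any of its descendants is conditioned on, so the collider stays closed — the path is blocked at W6.
Path 3: W1 → W6 ← W3 ← W2 → W7
  W6 is a collider here and neither W6 nor any of its descendants is conditioned on, so the collider stays closed — the path is blocked at W6.
Path 4: W1 → W3 → W7
  W3 is a chain here and W3 is conditioned on, so the path is blocked at W3.
Path 5: W1 → W3 ← W2 → W5 → W7
  W2 is a fork here and W2 is conditioned on, so the path is blocked at W2.
Path 6: W1 → W3 ← W2 → W7
  W2 is a fork here and W2 is conditioned on, so the path is blocked at W2.
All paths are blocked; W1 ⊥ W7 | {W2, W3, W4, W5} holds.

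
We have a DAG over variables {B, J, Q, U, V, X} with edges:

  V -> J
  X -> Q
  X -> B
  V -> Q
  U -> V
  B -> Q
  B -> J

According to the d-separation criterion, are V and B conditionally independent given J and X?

No

3 paths connect V and B; each must be blocked for d-separation to hold:
  1. V → J ← B — J:collider[open] ⇒ active
  2. V → Q ← B — Q:collider[blocks] ⇒ blocked
  3. V → Q ← X → B — Q:collider[blocks]; X:fork[blocks] ⇒ blocked
Because an active path exists, V and B are not d-separated.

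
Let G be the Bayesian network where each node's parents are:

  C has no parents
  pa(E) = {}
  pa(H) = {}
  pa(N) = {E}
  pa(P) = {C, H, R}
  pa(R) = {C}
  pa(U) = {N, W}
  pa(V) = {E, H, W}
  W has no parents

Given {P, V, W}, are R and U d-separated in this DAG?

No

Enumerating the 4 paths from R to U and testing each for blocking by {P, V, W}:
Path 1: R ← C → P ← H → V ← W → U
  W is a fork here and W is conditioned on, so the path is blocked at W.
Path 2: R ← C → P ← H → V ← E → N → U
  C is a fork and C is not conditioned on; P is a collider and P is conditioned on, which opens it; H is a fork and H is not conditioned on; V is a collider and V is conditioned on, which opens it; E is a fork and E is not conditioned on; N is a chain and N is not conditioned on — no node blocks this path, so it is active.
Path 3: R → P ← H → V ← W → U
  W is a fork here and W is conditioned on, so the path is blocked at W.
Path 4: R → P ← H → V ← E → N → U
  P is a collider and P is conditioned on, which opens it; H is a fork and H is not conditioned on; V is a collider and V is conditioned on, which opens it; E is a fork and E is not conditioned on; N is a chain and N is not conditioned on — no node blocks this path, so it is active.
Since the path R ← C → P ← H → V ← E → N → U is active, R and U are not d-separated given {P, V, W}.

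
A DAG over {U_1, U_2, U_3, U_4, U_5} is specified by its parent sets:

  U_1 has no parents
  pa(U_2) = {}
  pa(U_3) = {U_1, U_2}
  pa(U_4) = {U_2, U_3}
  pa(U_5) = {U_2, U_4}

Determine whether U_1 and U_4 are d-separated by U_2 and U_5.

Enumerating the 3 paths from U_1 to U_4 and testing each for blocking by {U_2, U_5}:
  1. U_1 → U_3 → U_4 — U_3:chain[open] ⇒ active
  2. U_1 → U_3 ← U_2 → U_5 ← U_4 — U_3:collider[open]; U_2:fork[blocks]; U_5:collider[open] ⇒ blocked
  3. U_1 → U_3 ← U_2 → U_4 — U_3:collider[open]; U_2:fork[blocks] ⇒ blocked
At least one path is unblocked, so d-separation fails.

No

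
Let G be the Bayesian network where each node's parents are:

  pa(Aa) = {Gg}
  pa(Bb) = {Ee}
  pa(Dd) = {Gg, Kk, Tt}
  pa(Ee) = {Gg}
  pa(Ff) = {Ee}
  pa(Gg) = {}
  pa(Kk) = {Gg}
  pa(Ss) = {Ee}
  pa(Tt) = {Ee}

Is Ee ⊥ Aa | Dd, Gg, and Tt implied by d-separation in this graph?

There are 3 undirected paths between Ee and Aa; checking each against the conditioning set {Dd, Gg, Tt}:
Path 1: Ee ← Gg → Aa
  Gg is a fork here and Gg is conditioned on, so the path is blocked at Gg.
Path 2: Ee → Tt → Dd ← Gg → Aa
  Tt is a chain here and Tt is conditioned on, so the path is blocked at Tt.
Path 3: Ee → Tt → Dd ← Kk ← Gg → Aa
  Tt is a chain here and Tt is conditioned on, so the path is blocked at Tt.
All paths are blocked; Ee ⊥ Aa | {Dd, Gg, Tt} holds.

Yes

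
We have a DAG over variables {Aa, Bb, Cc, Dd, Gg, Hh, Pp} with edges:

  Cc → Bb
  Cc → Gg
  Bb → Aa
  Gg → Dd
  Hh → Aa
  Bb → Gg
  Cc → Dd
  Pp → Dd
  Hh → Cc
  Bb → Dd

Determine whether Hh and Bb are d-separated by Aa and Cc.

No

6 paths connect Hh and Bb; each must be blocked for d-separation to hold:
Path 1: Hh → Aa ← Bb
  Aa is a collider and Aa is conditioned on, which opens it — no node blocks this path, so it is active.
Path 2: Hh → Cc → Bb
  Cc is a chain here and Cc is conditioned on, so the path is blocked at Cc.
Path 3: Hh → Cc → Dd ← Bb
  Cc is a chain here and Cc is conditioned on, so the path is blocked at Cc.
Path 4: Hh → Cc → Dd ← Gg ← Bb
  Cc is a chain here and Cc is conditioned on, so the path is blocked at Cc.
Path 5: Hh → Cc → Gg ← Bb
  Cc is a chain here and Cc is conditioned on, so the path is blocked at Cc.
Path 6: Hh → Cc → Gg → Dd ← Bb
  Cc is a chain here and Cc is conditioned on, so the path is blocked at Cc.
Since the path Hh → Aa ← Bb is active, Hh and Bb are not d-separated given {Aa, Cc}.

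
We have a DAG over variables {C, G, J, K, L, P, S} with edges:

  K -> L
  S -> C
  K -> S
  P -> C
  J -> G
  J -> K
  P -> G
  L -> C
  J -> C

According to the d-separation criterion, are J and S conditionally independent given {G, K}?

Yes — J and S are d-separated given {G, K}.

There are 6 undirected paths between J and S; checking each against the conditioning set {G, K}:
Path 1: J → G ← P → C ← L ← K → S
  C is a collider here and neither C nor any of its descendants is conditioned on, so the collider stays closed — the path is blocked at C.
Path 2: J → G ← P → C ← S
  C is a collider here and neither C nor any of its descendants is conditioned on, so the collider stays closed — the path is blocked at C.
Path 3: J → C ← L ← K → S
  C is a collider here and neither C nor any of its descendants is conditioned on, so the collider stays closed — the path is blocked at C.
Path 4: J → C ← S
  C is a collider here and neither C nor any of its descendants is conditioned on, so the collider stays closed — the path is blocked at C.
Path 5: J → K → L → C ← S
  K is a chain here and K is conditioned on, so the path is blocked at K.
Path 6: J → K → S
  K is a chain here and K is conditioned on, so the path is blocked at K.
All paths are blocked; J ⊥ S | {G, K} holds.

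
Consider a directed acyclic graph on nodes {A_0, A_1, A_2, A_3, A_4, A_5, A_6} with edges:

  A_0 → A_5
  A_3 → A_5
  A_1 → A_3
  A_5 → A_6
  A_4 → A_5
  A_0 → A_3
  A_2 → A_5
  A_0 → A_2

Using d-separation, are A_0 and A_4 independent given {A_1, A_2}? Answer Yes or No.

Enumerating the 3 paths from A_0 to A_4 and testing each for blocking by {A_1, A_2}:
Path 1: A_0 → A_2 → A_5 ← A_4
  A_2 is a chain here and A_2 is conditioned on, so the path is blocked at A_2.
Path 2: A_0 → A_5 ← A_4
  A_5 is a collider here and neither A_5 nor any of its descendants is conditioned on, so the collider stays closed — the path is blocked at A_5.
Path 3: A_0 → A_3 → A_5 ← A_4
  A_5 is a collider here and neither A_5 nor any of its descendants is conditioned on, so the collider stays closed — the path is blocked at A_5.
Every path is blocked, so A_0 and A_4 are d-separated given {A_1, A_2}.

Yes — A_0 and A_4 are d-separated given {A_1, A_2}.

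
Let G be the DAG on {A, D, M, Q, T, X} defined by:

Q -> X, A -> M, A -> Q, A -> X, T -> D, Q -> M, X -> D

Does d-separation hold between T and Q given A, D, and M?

3 paths connect T and Q; each must be blocked for d-separation to hold:
  1. T → D ← X ← A → Q — D:collider[open]; X:chain[open]; A:fork[blocks] ⇒ blocked
  2. T → D ← X ← A → M ← Q — D:collider[open]; X:chain[open]; A:fork[blocks]; M:collider[open] ⇒ blocked
  3. T → D ← X ← Q — D:collider[open]; X:chain[open] ⇒ active
Since the path T → D ← X ← Q is active, T and Q are not d-separated given {A, D, M}.

No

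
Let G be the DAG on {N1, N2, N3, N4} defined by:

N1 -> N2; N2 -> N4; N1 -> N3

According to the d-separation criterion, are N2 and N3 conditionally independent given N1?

Only one path connects N2 and N3:
Path 1: N2 ← N1 → N3
  N1 is a fork here and N1 is conditioned on, so the path is blocked at N1.
All paths are blocked; N2 ⊥ N3 | {N1} holds.

Yes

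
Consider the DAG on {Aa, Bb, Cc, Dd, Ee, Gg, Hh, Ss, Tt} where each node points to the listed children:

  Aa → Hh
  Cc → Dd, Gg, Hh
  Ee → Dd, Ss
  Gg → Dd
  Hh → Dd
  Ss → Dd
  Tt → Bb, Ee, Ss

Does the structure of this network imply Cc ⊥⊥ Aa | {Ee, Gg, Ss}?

There are 3 undirected paths between Cc and Aa; checking each against the conditioning set {Ee, Gg, Ss}:
  1. Cc → Gg → Dd ← Hh ← Aa — Gg:chain[blocks]; Dd:collider[blocks]; Hh:chain[open] ⇒ blocked
  2. Cc → Hh ← Aa — Hh:collider[blocks] ⇒ blocked
  3. Cc → Dd ← Hh ← Aa — Dd:collider[blocks]; Hh:chain[open] ⇒ blocked
All paths are blocked; Cc ⊥ Aa | {Ee, Gg, Ss} holds.

Yes — Cc and Aa are d-separated given {Ee, Gg, Ss}.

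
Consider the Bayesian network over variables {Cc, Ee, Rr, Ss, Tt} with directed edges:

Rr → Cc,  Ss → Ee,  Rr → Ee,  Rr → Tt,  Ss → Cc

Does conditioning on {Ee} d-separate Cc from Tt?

No

2 paths connect Cc and Tt; each must be blocked for d-separation to hold:
Path 1: Cc ← Rr → Tt
  Rr is a fork and Rr is not conditioned on — no node blocks this path, so it is active.
Path 2: Cc ← Ss → Ee ← Rr → Tt
  Ss is a fork and Ss is not conditioned on; Ee is a collider and Ee is conditioned on, which opens it; Rr is a fork and Rr is not conditioned on — no node blocks this path, so it is active.
At least one path is unblocked, so d-separation fails.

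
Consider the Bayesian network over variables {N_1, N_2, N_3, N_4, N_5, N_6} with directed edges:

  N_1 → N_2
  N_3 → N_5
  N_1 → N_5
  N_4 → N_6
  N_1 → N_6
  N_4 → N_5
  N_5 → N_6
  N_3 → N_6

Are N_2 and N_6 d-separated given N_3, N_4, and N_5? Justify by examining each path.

We examine all 4 paths between N_2 and N_6:
Path 1: N_2 ← N_1 → N_5 → N_6
  N_5 is a chain here and N_5 is conditioned on, so the path is blocked at N_5.
Path 2: N_2 ← N_1 → N_5 ← N_4 → N_6
  N_4 is a fork here and N_4 is conditioned on, so the path is blocked at N_4.
Path 3: N_2 ← N_1 → N_5 ← N_3 → N_6
  N_3 is a fork here and N_3 is conditioned on, so the path is blocked at N_3.
Path 4: N_2 ← N_1 → N_6
  N_1 is a fork and N_1 is not conditioned on — no node blocks this path, so it is active.
At least one path is unblocked, so d-separation fails.

No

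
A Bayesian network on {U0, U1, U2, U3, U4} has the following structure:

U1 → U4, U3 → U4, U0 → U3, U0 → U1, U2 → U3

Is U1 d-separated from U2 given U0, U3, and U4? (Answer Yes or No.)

There are 2 undirected paths between U1 and U2; checking each against the conditioning set {U0, U3, U4}:
  1. U1 → U4 ← U3 ← U2 — U4:collider[open]; U3:chain[blocks] ⇒ blocked
  2. U1 ← U0 → U3 ← U2 — U0:fork[blocks]; U3:collider[open] ⇒ blocked
All paths are blocked; U1 ⊥ U2 | {U0, U3, U4} holds.

Yes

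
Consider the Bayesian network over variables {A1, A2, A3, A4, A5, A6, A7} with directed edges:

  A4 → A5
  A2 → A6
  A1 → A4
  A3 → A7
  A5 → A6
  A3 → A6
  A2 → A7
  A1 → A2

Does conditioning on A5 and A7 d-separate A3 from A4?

Enumerating the 4 paths from A3 to A4 and testing each for blocking by {A5, A7}:
Path 1: A3 → A6 ← A5 ← A4
  A6 is a collider here and neither A6 nor any of its descendants is conditioned on, so the collider stays closed — the path is blocked at A6.
Path 2: A3 → A6 ← A2 ← A1 → A4
  A6 is a collider here and neither A6 nor any of its descendants is conditioned on, so the collider stays closed — the path is blocked at A6.
Path 3: A3 → A7 ← A2 ← A1 → A4
  A7 is a collider and A7 is conditioned on, which opens it; A2 is a chain and A2 is not conditioned on; A1 is a fork and A1 is not conditioned on — no node blocks this path, so it is active.
Path 4: A3 → A7 ← A2 → A6 ← A5 ← A4
  A6 is a collider here and neither A6 nor any of its descendants is conditioned on, so the collider stays closed — the path is blocked at A6.
At least one path is unblocked, so d-separation fails.

No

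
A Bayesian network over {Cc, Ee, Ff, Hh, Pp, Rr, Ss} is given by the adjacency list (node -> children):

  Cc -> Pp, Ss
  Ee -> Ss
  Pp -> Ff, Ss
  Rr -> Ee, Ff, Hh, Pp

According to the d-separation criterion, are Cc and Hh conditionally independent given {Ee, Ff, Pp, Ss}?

No

Enumerating the 6 paths from Cc to Hh and testing each for blocking by {Ee, Ff, Pp, Ss}:
Path 1: Cc → Ss ← Pp ← Rr → Hh
  Pp is a chain here and Pp is conditioned on, so the path is blocked at Pp.
Path 2: Cc → Ss ← Pp → Ff ← Rr → Hh
  Pp is a fork here and Pp is conditioned on, so the path is blocked at Pp.
Path 3: Cc → Ss ← Ee ← Rr → Hh
  Ee is a chain here and Ee is conditioned on, so the path is blocked at Ee.
Path 4: Cc → Pp ← Rr → Hh
  Pp is a collider and Pp is conditioned on, which opens it; Rr is a fork and Rr is not conditioned on — no node blocks this path, so it is active.
Path 5: Cc → Pp → Ss ← Ee ← Rr → Hh
  Pp is a chain here and Pp is conditioned on, so the path is blocked at Pp.
Path 6: Cc → Pp → Ff ← Rr → Hh
  Pp is a chain here and Pp is conditioned on, so the path is blocked at Pp.
Since the path Cc → Pp ← Rr → Hh is active, Cc and Hh are not d-separated given {Ee, Ff, Pp, Ss}.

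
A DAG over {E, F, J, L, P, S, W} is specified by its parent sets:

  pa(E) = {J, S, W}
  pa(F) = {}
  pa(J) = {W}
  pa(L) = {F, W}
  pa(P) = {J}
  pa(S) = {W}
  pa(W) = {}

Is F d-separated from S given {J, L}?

Enumerating the 3 paths from F to S and testing each for blocking by {J, L}:
  1. F → L ← W → J → E ← S — L:collider[open]; W:fork[open]; J:chain[blocks]; E:collider[blocks] ⇒ blocked
  2. F → L ← W → S — L:collider[open]; W:fork[open] ⇒ active
  3. F → L ← W → E ← S — L:collider[open]; W:fork[open]; E:collider[blocks] ⇒ blocked
Because an active path exists, F and S are not d-separated.

No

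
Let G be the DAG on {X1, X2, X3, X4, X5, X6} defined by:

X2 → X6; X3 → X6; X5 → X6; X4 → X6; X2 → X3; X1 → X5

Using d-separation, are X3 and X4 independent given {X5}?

Yes

We examine all 2 paths between X3 and X4:
  1. X3 ← X2 → X6 ← X4 — X2:fork[open]; X6:collider[blocks] ⇒ blocked
  2. X3 → X6 ← X4 — X6:collider[blocks] ⇒ blocked
Every path is blocked, so X3 and X4 are d-separated given {X5}.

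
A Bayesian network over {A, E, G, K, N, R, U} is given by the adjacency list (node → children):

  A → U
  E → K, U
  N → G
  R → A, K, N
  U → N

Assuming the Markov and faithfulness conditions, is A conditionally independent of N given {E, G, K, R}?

There are 4 undirected paths between A and N; checking each against the conditioning set {E, G, K, R}:
  1. A → U → N — U:chain[open] ⇒ active
  2. A → U ← E → K ← R → N — U:collider[open]; E:fork[blocks]; K:collider[open]; R:fork[blocks] ⇒ blocked
  3. A ← R → K ← E → U → N — R:fork[blocks]; K:collider[open]; E:fork[blocks]; U:chain[open] ⇒ blocked
  4. A ← R → N — R:fork[blocks] ⇒ blocked
Since the path A → U → N is active, A and N are not d-separated given {E, G, K, R}.

No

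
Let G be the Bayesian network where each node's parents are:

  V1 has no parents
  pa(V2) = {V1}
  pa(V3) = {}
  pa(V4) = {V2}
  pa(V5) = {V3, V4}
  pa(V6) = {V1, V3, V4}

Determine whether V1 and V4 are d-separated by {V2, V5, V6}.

We examine all 3 paths between V1 and V4:
Path 1: V1 → V2 → V4
  V2 is a chain here and V2 is conditioned on, so the path is blocked at V2.
Path 2: V1 → V6 ← V3 → V5 ← V4
  V6 is a collider and V6 is conditioned on, which opens it; V3 is a fork and V3 is not conditioned on; V5 is a collider and V5 is conditioned on, which opens it — no node blocks this path, so it is active.
Path 3: V1 → V6 ← V4
  V6 is a collider and V6 is conditioned on, which opens it — no node blocks this path, so it is active.
Because an active path exists, V1 and V4 are not d-separated.

No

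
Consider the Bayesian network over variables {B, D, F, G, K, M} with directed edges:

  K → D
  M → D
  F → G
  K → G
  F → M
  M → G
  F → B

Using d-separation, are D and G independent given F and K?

Enumerating the 3 paths from D to G and testing each for blocking by {F, K}:
  1. D ← K → G — K:fork[blocks] ⇒ blocked
  2. D ← M → G — M:fork[open] ⇒ active
  3. D ← M ← F → G — M:chain[open]; F:fork[blocks] ⇒ blocked
At least one path is unblocked, so d-separation fails.

No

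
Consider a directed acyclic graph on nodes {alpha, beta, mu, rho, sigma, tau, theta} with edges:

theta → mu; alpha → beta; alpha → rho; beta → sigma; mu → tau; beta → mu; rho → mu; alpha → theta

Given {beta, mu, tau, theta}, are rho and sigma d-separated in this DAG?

Yes

We examine all 4 paths between rho and sigma:
Path 1: rho → mu ← theta ← alpha → beta → sigma
  theta is a chain here and theta is conditioned on, so the path is blocked at theta.
Path 2: rho → mu ← beta → sigma
  beta is a fork here and beta is conditioned on, so the path is blocked at beta.
Path 3: rho ← alpha → theta → mu ← beta → sigma
  theta is a chain here and theta is conditioned on, so the path is blocked at theta.
Path 4: rho ← alpha → beta → sigma
  beta is a chain here and beta is conditioned on, so the path is blocked at beta.
Every path is blocked, so rho and sigma are d-separated given {beta, mu, tau, theta}.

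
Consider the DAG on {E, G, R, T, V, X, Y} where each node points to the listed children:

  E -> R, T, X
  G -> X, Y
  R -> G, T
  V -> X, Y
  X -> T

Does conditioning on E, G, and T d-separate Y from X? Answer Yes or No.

6 paths connect Y and X; each must be blocked for d-separation to hold:
  1. Y ← V → X — V:fork[open] ⇒ active
  2. Y ← G ← R ← E → T ← X — G:chain[blocks]; R:chain[open]; E:fork[blocks]; T:collider[open] ⇒ blocked
  3. Y ← G ← R ← E → X — G:chain[blocks]; R:chain[open]; E:fork[blocks] ⇒ blocked
  4. Y ← G ← R → T ← E → X — G:chain[blocks]; R:fork[open]; T:collider[open]; E:fork[blocks] ⇒ blocked
  5. Y ← G ← R → T ← X — G:chain[blocks]; R:fork[open]; T:collider[open] ⇒ blocked
  6. Y ← G → X — G:fork[blocks] ⇒ blocked
Because an active path exists, Y and X are not d-separated.

No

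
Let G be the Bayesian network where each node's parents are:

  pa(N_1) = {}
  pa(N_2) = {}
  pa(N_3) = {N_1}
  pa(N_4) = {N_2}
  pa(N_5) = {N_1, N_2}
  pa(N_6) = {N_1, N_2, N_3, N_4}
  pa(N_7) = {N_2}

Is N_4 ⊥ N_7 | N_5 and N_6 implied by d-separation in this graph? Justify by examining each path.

No

There are 4 undirected paths between N_4 and N_7; checking each against the conditioning set {N_5, N_6}:
Path 1: N_4 → N_6 ← N_2 → N_7
  N_6 is a collider and N_6 is conditioned on, which opens it; N_2 is a fork and N_2 is not conditioned on — no node blocks this path, so it is active.
Path 2: N_4 → N_6 ← N_3 ← N_1 → N_5 ← N_2 → N_7
  N_6 is a collider and N_6 is conditioned on, which opens it; N_3 is a chain and N_3 is not conditioned on; N_1 is a fork and N_1 is not conditioned on; N_5 is a collider and N_5 is conditioned on, which opens it; N_2 is a fork and N_2 is not conditioned on — no node blocks this path, so it is active.
Path 3: N_4 → N_6 ← N_1 → N_5 ← N_2 → N_7
  N_6 is a collider and N_6 is conditioned on, which opens it; N_1 is a fork and N_1 is not conditioned on; N_5 is a collider and N_5 is conditioned on, which opens it; N_2 is a fork and N_2 is not conditioned on — no node blocks this path, so it is active.
Path 4: N_4 ← N_2 → N_7
  N_2 is a fork and N_2 is not conditioned on — no node blocks this path, so it is active.
At least one path is unblocked, so d-separation fails.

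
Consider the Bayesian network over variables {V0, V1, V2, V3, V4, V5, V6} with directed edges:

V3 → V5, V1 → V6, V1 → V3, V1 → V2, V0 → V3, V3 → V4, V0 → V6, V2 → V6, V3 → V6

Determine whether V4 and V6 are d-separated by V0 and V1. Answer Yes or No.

4 paths connect V4 and V6; each must be blocked for d-separation to hold:
Path 1: V4 ← V3 ← V1 → V2 → V6
  V1 is a fork here and V1 is conditioned on, so the path is blocked at V1.
Path 2: V4 ← V3 ← V1 → V6
  V1 is a fork here and V1 is conditioned on, so the path is blocked at V1.
Path 3: V4 ← V3 ← V0 → V6
  V0 is a fork here and V0 is conditioned on, so the path is blocked at V0.
Path 4: V4 ← V3 → V6
  V3 is a fork and V3 is not conditioned on — no node blocks this path, so it is active.
Because an active path exists, V4 and V6 are not d-separated.

No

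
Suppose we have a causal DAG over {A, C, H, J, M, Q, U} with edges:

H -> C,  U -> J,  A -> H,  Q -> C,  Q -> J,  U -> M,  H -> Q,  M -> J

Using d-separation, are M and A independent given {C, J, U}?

No

There are 4 undirected paths between M and A; checking each against the conditioning set {C, J, U}:
  1. M → J ← Q → C ← H ← A — J:collider[open]; Q:fork[open]; C:collider[open]; H:chain[open] ⇒ active
  2. M → J ← Q ← H ← A — J:collider[open]; Q:chain[open]; H:chain[open] ⇒ active
  3. M ← U → J ← Q → C ← H ← A — U:fork[blocks]; J:collider[open]; Q:fork[open]; C:collider[open]; H:chain[open] ⇒ blocked
  4. M ← U → J ← Q ← H ← A — U:fork[blocks]; J:collider[open]; Q:chain[open]; H:chain[open] ⇒ blocked
Since the path M → J ← Q → C ← H ← A is active, M and A are not d-separated given {C, J, U}.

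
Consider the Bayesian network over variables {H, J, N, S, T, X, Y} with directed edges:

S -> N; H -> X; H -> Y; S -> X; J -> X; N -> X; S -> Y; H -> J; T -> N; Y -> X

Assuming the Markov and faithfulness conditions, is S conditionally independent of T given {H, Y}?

Yes — S and T are d-separated given {H, Y}.

There are 5 undirected paths between S and T; checking each against the conditioning set {H, Y}:
Path 1: S → N ← T
  N is a collider here and neither N nor any of its descendants is conditioned on, so the collider stays closed — the path is blocked at N.
Path 2: S → X ← N ← T
  X is a collider here and neither X nor any of its descendants is conditioned on, so the collider stays closed — the path is blocked at X.
Path 3: S → Y ← H → J → X ← N ← T
  H is a fork here and H is conditioned on, so the path is blocked at H.
Path 4: S → Y ← H → X ← N ← T
  H is a fork here and H is conditioned on, so the path is blocked at H.
Path 5: S → Y → X ← N ← T
  Y is a chain here and Y is conditioned on, so the path is blocked at Y.
Since every path is blocked, d-separation holds.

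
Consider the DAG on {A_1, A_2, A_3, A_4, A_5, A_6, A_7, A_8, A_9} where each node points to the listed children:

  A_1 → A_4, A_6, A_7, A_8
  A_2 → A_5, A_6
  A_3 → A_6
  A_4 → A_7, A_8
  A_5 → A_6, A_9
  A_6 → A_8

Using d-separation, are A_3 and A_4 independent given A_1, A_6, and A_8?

Yes

6 paths connect A_3 and A_4; each must be blocked for d-separation to hold:
  1. A_3 → A_6 → A_8 ← A_4 — A_6:chain[blocks]; A_8:collider[open] ⇒ blocked
  2. A_3 → A_6 → A_8 ← A_1 → A_4 — A_6:chain[blocks]; A_8:collider[open]; A_1:fork[blocks] ⇒ blocked
  3. A_3 → A_6 → A_8 ← A_1 → A_7 ← A_4 — A_6:chain[blocks]; A_8:collider[open]; A_1:fork[blocks]; A_7:collider[blocks] ⇒ blocked
  4. A_3 → A_6 ← A_1 → A_4 — A_6:collider[open]; A_1:fork[blocks] ⇒ blocked
  5. A_3 → A_6 ← A_1 → A_7 ← A_4 — A_6:collider[open]; A_1:fork[blocks]; A_7:collider[blocks] ⇒ blocked
  6. A_3 → A_6 ← A_1 → A_8 ← A_4 — A_6:collider[open]; A_1:fork[blocks]; A_8:collider[open] ⇒ blocked
Every path is blocked, so A_3 and A_4 are d-separated given {A_1, A_6, A_8}.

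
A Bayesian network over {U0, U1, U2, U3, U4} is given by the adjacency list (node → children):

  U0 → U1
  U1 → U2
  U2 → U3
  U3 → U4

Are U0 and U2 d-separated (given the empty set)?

Only one path connects U0 and U2:
Path 1: U0 → U1 → U2
  U1 is a chain and U1 is not conditioned on — no node blocks this path, so it is active.
At least one path is unblocked, so d-separation fails.

No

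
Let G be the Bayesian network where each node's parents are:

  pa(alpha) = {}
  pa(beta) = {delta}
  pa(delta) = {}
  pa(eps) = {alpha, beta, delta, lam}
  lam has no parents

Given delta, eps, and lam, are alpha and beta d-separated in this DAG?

No

Enumerating the 2 paths from alpha to beta and testing each for blocking by {delta, eps, lam}:
Path 1: alpha → eps ← delta → beta
  delta is a fork here and delta is conditioned on, so the path is blocked at delta.
Path 2: alpha → eps ← beta
  eps is a collider and eps is conditioned on, which opens it — no node blocks this path, so it is active.
Since the path alpha → eps ← beta is active, alpha and beta are not d-separated given {delta, eps, lam}.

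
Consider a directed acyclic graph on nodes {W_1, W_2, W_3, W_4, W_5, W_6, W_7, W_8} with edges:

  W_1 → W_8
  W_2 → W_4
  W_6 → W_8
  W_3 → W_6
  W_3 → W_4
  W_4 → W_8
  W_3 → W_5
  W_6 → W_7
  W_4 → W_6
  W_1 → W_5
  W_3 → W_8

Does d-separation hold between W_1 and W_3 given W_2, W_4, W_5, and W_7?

Enumerating the 6 paths from W_1 to W_3 and testing each for blocking by {W_2, W_4, W_5, W_7}:
Path 1: W_1 → W_5 ← W_3
  W_5 is a collider and W_5 is conditioned on, which opens it — no node blocks this path, so it is active.
Path 2: W_1 → W_8 ← W_6 ← W_3
  W_8 is a collider here and neither W_8 nor any of its descendants is conditioned on, so the collider stays closed — the path is blocked at W_8.
Path 3: W_1 → W_8 ← W_6 ← W_4 ← W_3
  W_8 is a collider here and neither W_8 nor any of its descendants is conditioned on, so the collider stays closed — the path is blocked at W_8.
Path 4: W_1 → W_8 ← W_3
  W_8 is a collider here and neither W_8 nor any of its descendants is conditioned on, so the collider stays closed — the path is blocked at W_8.
Path 5: W_1 → W_8 ← W_4 → W_6 ← W_3
  W_8 is a collider here and neither W_8 nor any of its descendants is conditioned on, so the collider stays closed — the path is blocked at W_8.
Path 6: W_1 → W_8 ← W_4 ← W_3
  W_8 is a collider here and neither W_8 nor any of its descendants is conditioned on, so the collider stays closed — the path is blocked at W_8.
Because an active path exists, W_1 and W_3 are not d-separated.

No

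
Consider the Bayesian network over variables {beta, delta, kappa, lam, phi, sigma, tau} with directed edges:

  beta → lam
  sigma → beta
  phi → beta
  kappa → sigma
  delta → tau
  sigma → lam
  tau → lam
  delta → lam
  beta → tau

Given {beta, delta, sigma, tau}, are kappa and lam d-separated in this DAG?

Yes

Enumerating the 4 paths from kappa to lam and testing each for blocking by {beta, delta, sigma, tau}:
Path 1: kappa → sigma → lam
  sigma is a chain here and sigma is conditioned on, so the path is blocked at sigma.
Path 2: kappa → sigma → beta → tau → lam
  sigma is a chain here and sigma is conditioned on, so the path is blocked at sigma.
Path 3: kappa → sigma → beta → tau ← delta → lam
  sigma is a chain here and sigma is conditioned on, so the path is blocked at sigma.
Path 4: kappa → sigma → beta → lam
  sigma is a chain here and sigma is conditioned on, so the path is blocked at sigma.
Since every path is blocked, d-separation holds.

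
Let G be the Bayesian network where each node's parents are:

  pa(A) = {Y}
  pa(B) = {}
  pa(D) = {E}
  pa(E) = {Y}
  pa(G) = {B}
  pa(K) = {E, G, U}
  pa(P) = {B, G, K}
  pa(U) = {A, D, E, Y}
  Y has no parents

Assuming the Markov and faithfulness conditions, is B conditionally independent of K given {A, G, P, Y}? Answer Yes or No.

No

We examine all 4 paths between B and K:
Path 1: B → G → P ← K
  G is a chain here and G is conditioned on, so the path is blocked at G.
Path 2: B → G → K
  G is a chain here and G is conditioned on, so the path is blocked at G.
Path 3: B → P ← G → K
  G is a fork here and G is conditioned on, so the path is blocked at G.
Path 4: B → P ← K
  P is a collider and P is conditioned on, which opens it — no node blocks this path, so it is active.
At least one path is unblocked, so d-separation fails.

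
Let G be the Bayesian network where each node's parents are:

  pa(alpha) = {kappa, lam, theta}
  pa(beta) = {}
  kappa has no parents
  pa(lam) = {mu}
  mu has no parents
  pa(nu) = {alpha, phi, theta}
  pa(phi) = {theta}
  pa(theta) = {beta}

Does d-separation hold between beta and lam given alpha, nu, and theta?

Yes

Enumerating the 3 paths from beta to lam and testing each for blocking by {alpha, nu, theta}:
  1. beta → theta → phi → nu ← alpha ← lam — theta:chain[blocks]; phi:chain[open]; nu:collider[open]; alpha:chain[blocks] ⇒ blocked
  2. beta → theta → nu ← alpha ← lam — theta:chain[blocks]; nu:collider[open]; alpha:chain[blocks] ⇒ blocked
  3. beta → theta → alpha ← lam — theta:chain[blocks]; alpha:collider[open] ⇒ blocked
All paths are blocked; beta ⊥ lam | {alpha, nu, theta} holds.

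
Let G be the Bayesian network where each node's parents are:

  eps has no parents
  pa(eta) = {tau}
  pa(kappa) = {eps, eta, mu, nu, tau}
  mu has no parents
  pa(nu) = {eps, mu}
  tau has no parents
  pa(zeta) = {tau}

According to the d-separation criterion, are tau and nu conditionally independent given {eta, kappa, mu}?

No

There are 6 undirected paths between tau and nu; checking each against the conditioning set {eta, kappa, mu}:
  1. tau → kappa ← eps → nu — kappa:collider[open]; eps:fork[open] ⇒ active
  2. tau → kappa ← nu — kappa:collider[open] ⇒ active
  3. tau → kappa ← mu → nu — kappa:collider[open]; mu:fork[blocks] ⇒ blocked
  4. tau → eta → kappa ← eps → nu — eta:chain[blocks]; kappa:collider[open]; eps:fork[open] ⇒ blocked
  5. tau → eta → kappa ← nu — eta:chain[blocks]; kappa:collider[open] ⇒ blocked
  6. tau → eta → kappa ← mu → nu — eta:chain[blocks]; kappa:collider[open]; mu:fork[blocks] ⇒ blocked
At least one path is unblocked, so d-separation fails.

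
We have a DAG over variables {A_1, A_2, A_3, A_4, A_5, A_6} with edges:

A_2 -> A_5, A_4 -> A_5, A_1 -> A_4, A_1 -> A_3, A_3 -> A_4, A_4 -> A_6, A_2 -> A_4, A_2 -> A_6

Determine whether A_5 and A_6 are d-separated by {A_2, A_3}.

No — A_5 and A_6 are not d-separated given {A_2, A_3}.

Enumerating the 4 paths from A_5 to A_6 and testing each for blocking by {A_2, A_3}:
Path 1: A_5 ← A_4 ← A_2 → A_6
  A_2 is a fork here and A_2 is conditioned on, so the path is blocked at A_2.
Path 2: A_5 ← A_4 → A_6
  A_4 is a fork and A_4 is not conditioned on — no node blocks this path, so it is active.
Path 3: A_5 ← A_2 → A_4 → A_6
  A_2 is a fork here and A_2 is conditioned on, so the path is blocked at A_2.
Path 4: A_5 ← A_2 → A_6
  A_2 is a fork here and A_2 is conditioned on, so the path is blocked at A_2.
At least one path is unblocked, so d-separation fails.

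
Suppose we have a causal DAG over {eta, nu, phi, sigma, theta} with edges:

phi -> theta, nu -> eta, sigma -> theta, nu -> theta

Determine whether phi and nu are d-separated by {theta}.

There is one path between phi and nu:
  1. phi → theta ← nu — theta:collider[open] ⇒ active
Because an active path exists, phi and nu are not d-separated.

No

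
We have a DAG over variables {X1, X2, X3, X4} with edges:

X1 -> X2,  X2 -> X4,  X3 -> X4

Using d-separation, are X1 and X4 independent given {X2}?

The only undirected path from X1 to X4 is:
Path 1: X1 → X2 → X4
  X2 is a chain here and X2 is conditioned on, so the path is blocked at X2.
Since every path is blocked, d-separation holds.

Yes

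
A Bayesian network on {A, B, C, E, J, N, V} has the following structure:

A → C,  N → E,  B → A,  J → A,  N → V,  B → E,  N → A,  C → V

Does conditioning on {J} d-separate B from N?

We examine all 3 paths between B and N:
Path 1: B → A ← N
  A is a collider here and neither A nor any of its descendants is conditioned on, so the collider stays closed — the path is blocked at A.
Path 2: B → A → C → V ← N
  V is a collider here and neither V nor any of its descendants is conditioned on, so the collider stays closed — the path is blocked at V.
Path 3: B → E ← N
  E is a collider here and neither E nor any of its descendants is conditioned on, so the collider stays closed — the path is blocked at E.
Since every path is blocked, d-separation holds.

Yes — B and N are d-separated given {J}.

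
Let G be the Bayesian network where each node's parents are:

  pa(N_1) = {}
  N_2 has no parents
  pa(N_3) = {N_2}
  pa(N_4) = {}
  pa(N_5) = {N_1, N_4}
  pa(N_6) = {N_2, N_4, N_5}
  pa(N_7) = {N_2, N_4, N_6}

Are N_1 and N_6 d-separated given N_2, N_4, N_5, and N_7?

Yes — N_1 and N_6 are d-separated given {N_2, N_4, N_5, N_7}.

There are 4 undirected paths between N_1 and N_6; checking each against the conditioning set {N_2, N_4, N_5, N_7}:
Path 1: N_1 → N_5 ← N_4 → N_7 ← N_2 → N_6
  N_4 is a fork here and N_4 is conditioned on, so the path is blocked at N_4.
Path 2: N_1 → N_5 ← N_4 → N_7 ← N_6
  N_4 is a fork here and N_4 is conditioned on, so the path is blocked at N_4.
Path 3: N_1 → N_5 ← N_4 → N_6
  N_4 is a fork here and N_4 is conditioned on, so the path is blocked at N_4.
Path 4: N_1 → N_5 → N_6
  N_5 is a chain here and N_5 is conditioned on, so the path is blocked at N_5.
Since every path is blocked, d-separation holds.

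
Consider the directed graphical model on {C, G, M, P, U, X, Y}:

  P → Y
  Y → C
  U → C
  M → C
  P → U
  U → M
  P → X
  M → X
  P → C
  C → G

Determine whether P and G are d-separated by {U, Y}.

Enumerating the 6 paths from P to G and testing each for blocking by {U, Y}:
Path 1: P → C → G
  C is a chain and C is not conditioned on — no node blocks this path, so it is active.
Path 2: P → X ← M → C → G
  X is a collider here and neither X nor any of its descendants is conditioned on, so the collider stays closed — the path is blocked at X.
Path 3: P → X ← M ← U → C → G
  X is a collider here and neither X nor any of its descendants is conditioned on, so the collider stays closed — the path is blocked at X.
Path 4: P → U → C → G
  U is a chain here and U is conditioned on, so the path is blocked at U.
Path 5: P → U → M → C → G
  U is a chain here and U is conditioned on, so the path is blocked at U.
Path 6: P → Y → C → G
  Y is a chain here and Y is conditioned on, so the path is blocked at Y.
At least one path is unblocked, so d-separation fails.

No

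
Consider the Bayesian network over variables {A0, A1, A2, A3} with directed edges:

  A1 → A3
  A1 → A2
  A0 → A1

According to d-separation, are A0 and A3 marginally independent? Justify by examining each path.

Only one path connects A0 and A3:
Path 1: A0 → A1 → A3
  A1 is a chain and A1 is not conditioned on — no node blocks this path, so it is active.
Because an active path exists, A0 and A3 are not d-separated.

No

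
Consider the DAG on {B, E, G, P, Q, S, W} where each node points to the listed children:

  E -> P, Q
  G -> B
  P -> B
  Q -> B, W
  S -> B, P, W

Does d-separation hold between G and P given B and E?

There are 5 undirected paths between G and P; checking each against the conditioning set {B, E}:
  1. G → B ← S → P — B:collider[open]; S:fork[open] ⇒ active
  2. G → B ← S → W ← Q ← E → P — B:collider[open]; S:fork[open]; W:collider[blocks]; Q:chain[open]; E:fork[blocks] ⇒ blocked
  3. G → B ← Q ← E → P — B:collider[open]; Q:chain[open]; E:fork[blocks] ⇒ blocked
  4. G → B ← Q → W ← S → P — B:collider[open]; Q:fork[open]; W:collider[blocks]; S:fork[open] ⇒ blocked
  5. G → B ← P — B:collider[open] ⇒ active
At least one path is unblocked, so d-separation fails.

No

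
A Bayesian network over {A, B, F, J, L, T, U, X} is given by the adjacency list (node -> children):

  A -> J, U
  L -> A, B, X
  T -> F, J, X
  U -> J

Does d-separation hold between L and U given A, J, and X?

There are 4 undirected paths between L and U; checking each against the conditioning set {A, J, X}:
Path 1: L → X ← T → J ← U
  X is a collider and X is conditioned on, which opens it; T is a fork and T is not conditioned on; J is a collider and J is conditioned on, which opens it — no node blocks this path, so it is active.
Path 2: L → X ← T → J ← A → U
  A is a fork here and A is conditioned on, so the path is blocked at A.
Path 3: L → A → J ← U
  A is a chain here and A is conditioned on, so the path is blocked at A.
Path 4: L → A → U
  A is a chain here and A is conditioned on, so the path is blocked at A.
Because an active path exists, L and U are not d-separated.

No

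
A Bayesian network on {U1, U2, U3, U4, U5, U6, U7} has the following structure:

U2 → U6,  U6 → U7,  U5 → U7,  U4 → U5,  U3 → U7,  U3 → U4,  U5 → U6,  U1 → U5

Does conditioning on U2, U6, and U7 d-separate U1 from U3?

Enumerating the 3 paths from U1 to U3 and testing each for blocking by {U2, U6, U7}:
Path 1: U1 → U5 → U7 ← U3
  U5 is a chain and U5 is not conditioned on; U7 is a collider and U7 is conditioned on, which opens it — no node blocks this path, so it is active.
Path 2: U1 → U5 ← U4 ← U3
  U5 is a collider and its descendant U7 is conditioned on, which opens it; U4 is a chain and U4 is not conditioned on — no node blocks this path, so it is active.
Path 3: U1 → U5 → U6 → U7 ← U3
  U6 is a chain here and U6 is conditioned on, so the path is blocked at U6.
Since the path U1 → U5 → U7 ← U3 is active, U1 and U3 are not d-separated given {U2, U6, U7}.

No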